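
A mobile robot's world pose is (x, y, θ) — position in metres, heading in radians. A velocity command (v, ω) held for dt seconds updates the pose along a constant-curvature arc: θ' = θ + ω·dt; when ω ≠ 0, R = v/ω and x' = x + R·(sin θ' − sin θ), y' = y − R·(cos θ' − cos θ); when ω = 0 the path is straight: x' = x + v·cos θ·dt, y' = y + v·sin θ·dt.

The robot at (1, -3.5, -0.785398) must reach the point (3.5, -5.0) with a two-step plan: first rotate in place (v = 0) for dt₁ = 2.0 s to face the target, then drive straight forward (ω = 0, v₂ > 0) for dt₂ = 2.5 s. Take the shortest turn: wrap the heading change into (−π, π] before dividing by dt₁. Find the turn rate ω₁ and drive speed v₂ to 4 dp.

heading to target = atan2(-5−-3.5, 3.5−1) = -0.5404
Δθ = wrap(-0.5404 − -0.7854) = 0.2450; ω₁ = Δθ/dt₁ = 0.1225
distance = √((3.5−1)² + (-5−-3.5)²) = 2.9155; v₂ = distance/dt₂ = 1.1662

ω₁ = 0.1225, v₂ = 1.1662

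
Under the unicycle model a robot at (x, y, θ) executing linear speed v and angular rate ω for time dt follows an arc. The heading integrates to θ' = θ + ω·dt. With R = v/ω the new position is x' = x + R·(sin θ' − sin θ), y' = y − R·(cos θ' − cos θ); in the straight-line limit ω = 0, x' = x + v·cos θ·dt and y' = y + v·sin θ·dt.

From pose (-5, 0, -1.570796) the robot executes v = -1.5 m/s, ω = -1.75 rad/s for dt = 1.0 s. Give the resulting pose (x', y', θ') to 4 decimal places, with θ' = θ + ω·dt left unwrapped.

(-3.9901, 0.8434, -3.3208)

θ' = -1.5708 + -1.75·1.0 = -3.3208
R = v/ω = -1.5/-1.75 = 0.8571
x' = -5 + 0.8571·(sin -3.3208 − sin -1.5708) = -3.9901
y' = 0 − 0.8571·(cos -3.3208 − cos -1.5708) = 0.8434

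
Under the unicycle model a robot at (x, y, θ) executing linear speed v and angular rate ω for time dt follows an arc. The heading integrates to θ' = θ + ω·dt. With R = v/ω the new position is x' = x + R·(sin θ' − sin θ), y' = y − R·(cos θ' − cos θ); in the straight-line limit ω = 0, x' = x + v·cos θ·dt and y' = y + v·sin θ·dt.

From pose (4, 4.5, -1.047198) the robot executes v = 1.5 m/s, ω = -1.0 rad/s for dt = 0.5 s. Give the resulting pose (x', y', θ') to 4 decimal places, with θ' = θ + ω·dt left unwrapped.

(4.2005, 3.7854, -1.5472)

θ' = -1.0472 + -1.0·0.5 = -1.5472
R = v/ω = 1.5/-1.0 = -1.5000
x' = 4 + -1.5000·(sin -1.5472 − sin -1.0472) = 4.2005
y' = 4.5 − -1.5000·(cos -1.5472 − cos -1.0472) = 3.7854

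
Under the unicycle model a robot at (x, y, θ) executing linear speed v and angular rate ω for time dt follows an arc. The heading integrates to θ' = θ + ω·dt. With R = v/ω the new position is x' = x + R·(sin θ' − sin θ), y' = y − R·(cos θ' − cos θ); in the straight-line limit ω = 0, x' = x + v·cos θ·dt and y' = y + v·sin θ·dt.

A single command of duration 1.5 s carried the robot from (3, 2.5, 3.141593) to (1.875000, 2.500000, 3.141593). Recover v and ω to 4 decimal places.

Δθ = 3.141593 − 3.141593 = 0.000000
ω = Δθ/dt = 0.000000/1.5 = 0.0000
ω = 0 → v = (Δx·cos θ + Δy·sin θ)/dt = 0.7500

v = 0.7500, ω = 0.0000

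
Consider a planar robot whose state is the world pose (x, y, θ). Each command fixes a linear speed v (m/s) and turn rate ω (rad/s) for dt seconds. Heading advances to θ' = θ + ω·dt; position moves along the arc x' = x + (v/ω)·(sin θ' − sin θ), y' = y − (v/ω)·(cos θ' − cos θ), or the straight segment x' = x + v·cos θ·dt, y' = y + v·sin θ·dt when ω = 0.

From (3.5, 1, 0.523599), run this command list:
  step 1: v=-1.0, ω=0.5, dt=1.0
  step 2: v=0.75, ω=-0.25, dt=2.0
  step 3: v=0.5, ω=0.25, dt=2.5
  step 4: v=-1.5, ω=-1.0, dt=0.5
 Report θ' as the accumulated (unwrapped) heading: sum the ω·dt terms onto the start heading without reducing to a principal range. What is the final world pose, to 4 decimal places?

step 1: θ'=1.0236 (R=-2.0000) → pose (2.7920, 0.3085, 1.0236)
step 2: θ'=0.5236 (R=-3.0000) → pose (3.8540, 1.3457, 0.5236)
step 3: θ'=1.1486 (R=2.0000) → pose (4.6784, 2.2582, 1.1486)
step 4: θ'=0.6486 (R=1.5000) → pose (4.2162, 1.6775, 0.6486)

(4.2162, 1.6775, 0.6486)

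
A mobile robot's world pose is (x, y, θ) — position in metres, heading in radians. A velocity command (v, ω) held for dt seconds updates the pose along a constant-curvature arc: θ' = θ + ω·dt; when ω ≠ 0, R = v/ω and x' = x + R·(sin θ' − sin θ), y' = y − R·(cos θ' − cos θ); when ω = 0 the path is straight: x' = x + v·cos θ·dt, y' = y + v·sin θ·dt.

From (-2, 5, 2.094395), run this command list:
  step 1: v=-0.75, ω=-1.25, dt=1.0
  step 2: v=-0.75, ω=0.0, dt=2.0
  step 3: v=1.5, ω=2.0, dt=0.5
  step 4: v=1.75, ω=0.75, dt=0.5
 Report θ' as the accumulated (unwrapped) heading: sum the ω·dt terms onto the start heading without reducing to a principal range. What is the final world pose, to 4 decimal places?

step 1: θ'=0.8444 (R=0.6000) → pose (-2.0711, 4.3015, 0.8444)
step 2: θ'=0.8444 (straight) → pose (-3.0673, 3.1801, 0.8444)
step 3: θ'=1.8444 (R=0.7500) → pose (-2.9059, 3.8809, 1.8444)
step 4: θ'=2.2194 (R=2.3333) → pose (-3.2930, 4.6600, 2.2194)

(-3.2930, 4.6600, 2.2194)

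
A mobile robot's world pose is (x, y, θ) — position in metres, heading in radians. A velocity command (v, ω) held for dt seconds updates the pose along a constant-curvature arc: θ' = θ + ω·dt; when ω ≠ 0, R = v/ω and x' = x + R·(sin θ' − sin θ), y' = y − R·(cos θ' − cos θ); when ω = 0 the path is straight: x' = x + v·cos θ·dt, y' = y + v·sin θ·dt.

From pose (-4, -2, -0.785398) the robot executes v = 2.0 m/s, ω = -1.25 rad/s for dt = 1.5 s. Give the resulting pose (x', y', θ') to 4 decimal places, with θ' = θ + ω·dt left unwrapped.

θ' = -0.7854 + -1.25·1.5 = -2.6604
R = v/ω = 2.0/-1.25 = -1.6000
x' = -4 + -1.6000·(sin -2.6604 − sin -0.7854) = -4.3908
y' = -2 − -1.6000·(cos -2.6604 − cos -0.7854) = -4.5497

(-4.3908, -4.5497, -2.6604)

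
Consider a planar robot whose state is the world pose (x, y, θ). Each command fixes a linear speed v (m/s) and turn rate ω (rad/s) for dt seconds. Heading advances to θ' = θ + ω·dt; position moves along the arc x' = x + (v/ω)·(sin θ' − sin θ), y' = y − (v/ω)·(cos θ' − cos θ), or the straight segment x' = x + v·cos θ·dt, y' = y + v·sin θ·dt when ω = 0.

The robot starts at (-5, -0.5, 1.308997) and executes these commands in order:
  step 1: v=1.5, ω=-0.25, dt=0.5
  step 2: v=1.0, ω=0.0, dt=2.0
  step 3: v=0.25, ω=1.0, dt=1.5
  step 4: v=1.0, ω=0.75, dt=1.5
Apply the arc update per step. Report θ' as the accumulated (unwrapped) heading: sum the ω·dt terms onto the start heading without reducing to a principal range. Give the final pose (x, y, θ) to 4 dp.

(-5.5421, 2.2324, 3.8090)

step 1: θ'=1.1840 (R=-6.0000) → pose (-4.7612, 0.2104, 1.1840)
step 2: θ'=1.1840 (straight) → pose (-4.0067, 2.0627, 1.1840)
step 3: θ'=2.6840 (R=0.2500) → pose (-4.1278, 2.3813, 2.6840)
step 4: θ'=3.8090 (R=1.3333) → pose (-5.5421, 2.2324, 3.8090)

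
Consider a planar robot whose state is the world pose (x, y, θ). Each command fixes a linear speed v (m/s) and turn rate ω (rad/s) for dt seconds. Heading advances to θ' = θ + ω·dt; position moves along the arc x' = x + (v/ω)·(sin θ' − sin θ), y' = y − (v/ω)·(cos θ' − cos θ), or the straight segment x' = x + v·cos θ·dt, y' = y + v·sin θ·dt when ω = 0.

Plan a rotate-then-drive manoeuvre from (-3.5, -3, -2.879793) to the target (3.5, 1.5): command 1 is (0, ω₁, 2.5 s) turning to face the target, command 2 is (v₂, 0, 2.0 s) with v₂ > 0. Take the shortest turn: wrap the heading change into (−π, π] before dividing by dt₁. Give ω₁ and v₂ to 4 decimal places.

heading to target = atan2(1.5−-3, 3.5−-3.5) = 0.5713
Δθ = wrap(0.5713 − -2.8798) = -2.8321; ω₁ = Δθ/dt₁ = -1.1328
distance = √((3.5−-3.5)² + (1.5−-3)²) = 8.3217; v₂ = distance/dt₂ = 4.1608

ω₁ = -1.1328, v₂ = 4.1608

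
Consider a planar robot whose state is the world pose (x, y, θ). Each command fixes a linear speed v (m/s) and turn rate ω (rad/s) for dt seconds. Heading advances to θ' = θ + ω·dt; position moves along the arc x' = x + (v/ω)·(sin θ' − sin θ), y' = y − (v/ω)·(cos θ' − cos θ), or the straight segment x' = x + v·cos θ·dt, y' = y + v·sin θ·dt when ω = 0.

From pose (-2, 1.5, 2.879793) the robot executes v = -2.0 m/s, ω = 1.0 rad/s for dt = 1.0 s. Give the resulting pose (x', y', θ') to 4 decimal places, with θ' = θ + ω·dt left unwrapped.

(-0.1364, 1.9525, 3.8798)

θ' = 2.8798 + 1.0·1.0 = 3.8798
R = v/ω = -2.0/1.0 = -2.0000
x' = -2 + -2.0000·(sin 3.8798 − sin 2.8798) = -0.1364
y' = 1.5 − -2.0000·(cos 3.8798 − cos 2.8798) = 1.9525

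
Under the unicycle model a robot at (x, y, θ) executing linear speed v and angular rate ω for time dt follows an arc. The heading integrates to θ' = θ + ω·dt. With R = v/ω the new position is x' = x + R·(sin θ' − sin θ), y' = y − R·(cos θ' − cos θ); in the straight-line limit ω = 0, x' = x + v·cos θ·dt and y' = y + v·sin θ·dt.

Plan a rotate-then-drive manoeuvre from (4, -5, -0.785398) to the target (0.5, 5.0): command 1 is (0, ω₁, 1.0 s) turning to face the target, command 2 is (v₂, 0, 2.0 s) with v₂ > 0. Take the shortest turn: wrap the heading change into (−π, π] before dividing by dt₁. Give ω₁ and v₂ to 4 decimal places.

heading to target = atan2(5−-5, 0.5−4) = 1.9075
Δθ = wrap(1.9075 − -0.7854) = 2.6929; ω₁ = Δθ/dt₁ = 2.6929
distance = √((0.5−4)² + (5−-5)²) = 10.5948; v₂ = distance/dt₂ = 5.2974

ω₁ = 2.6929, v₂ = 5.2974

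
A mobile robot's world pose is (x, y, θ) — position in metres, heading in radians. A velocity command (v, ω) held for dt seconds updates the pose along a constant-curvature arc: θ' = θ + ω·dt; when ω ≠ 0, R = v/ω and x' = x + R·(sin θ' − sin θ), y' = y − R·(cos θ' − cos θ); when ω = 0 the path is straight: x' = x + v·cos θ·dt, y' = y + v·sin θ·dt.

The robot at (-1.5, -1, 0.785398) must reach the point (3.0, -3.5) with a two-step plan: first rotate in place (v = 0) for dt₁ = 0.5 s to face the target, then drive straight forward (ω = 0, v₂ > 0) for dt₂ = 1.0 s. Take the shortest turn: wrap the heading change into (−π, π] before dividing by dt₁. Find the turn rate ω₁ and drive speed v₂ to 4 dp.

ω₁ = -2.5850, v₂ = 5.1478

heading to target = atan2(-3.5−-1, 3−-1.5) = -0.5071
Δθ = wrap(-0.5071 − 0.7854) = -1.2925; ω₁ = Δθ/dt₁ = -2.5850
distance = √((3−-1.5)² + (-3.5−-1)²) = 5.1478; v₂ = distance/dt₂ = 5.1478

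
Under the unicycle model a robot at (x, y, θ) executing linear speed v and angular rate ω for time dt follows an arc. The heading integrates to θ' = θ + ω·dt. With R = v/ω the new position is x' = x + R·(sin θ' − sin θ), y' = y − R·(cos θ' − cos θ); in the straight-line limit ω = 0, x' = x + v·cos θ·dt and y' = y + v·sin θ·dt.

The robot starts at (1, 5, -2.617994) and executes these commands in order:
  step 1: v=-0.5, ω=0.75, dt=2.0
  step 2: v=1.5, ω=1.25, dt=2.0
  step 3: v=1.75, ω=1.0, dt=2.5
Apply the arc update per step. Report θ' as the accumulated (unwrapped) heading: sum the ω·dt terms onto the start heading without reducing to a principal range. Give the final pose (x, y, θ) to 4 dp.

step 1: θ'=-1.1180 (R=-0.6667) → pose (1.2661, 5.8690, -1.1180)
step 2: θ'=1.3820 (R=1.2000) → pose (3.5239, 6.1688, 1.3820)
step 3: θ'=3.8820 (R=1.7500) → pose (0.6245, 7.7890, 3.8820)

(0.6245, 7.7890, 3.8820)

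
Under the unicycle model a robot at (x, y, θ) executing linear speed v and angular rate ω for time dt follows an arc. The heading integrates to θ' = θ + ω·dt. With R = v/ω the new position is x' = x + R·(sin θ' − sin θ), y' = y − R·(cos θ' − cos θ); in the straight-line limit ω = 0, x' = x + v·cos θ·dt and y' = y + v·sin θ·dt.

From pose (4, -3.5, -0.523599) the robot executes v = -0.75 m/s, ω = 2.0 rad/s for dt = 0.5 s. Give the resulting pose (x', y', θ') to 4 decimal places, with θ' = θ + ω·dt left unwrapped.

θ' = -0.5236 + 2.0·0.5 = 0.4764
R = v/ω = -0.75/2.0 = -0.3750
x' = 4 + -0.3750·(sin 0.4764 − sin -0.5236) = 3.6405
y' = -3.5 − -0.3750·(cos 0.4764 − cos -0.5236) = -3.4915

(3.6405, -3.4915, 0.4764)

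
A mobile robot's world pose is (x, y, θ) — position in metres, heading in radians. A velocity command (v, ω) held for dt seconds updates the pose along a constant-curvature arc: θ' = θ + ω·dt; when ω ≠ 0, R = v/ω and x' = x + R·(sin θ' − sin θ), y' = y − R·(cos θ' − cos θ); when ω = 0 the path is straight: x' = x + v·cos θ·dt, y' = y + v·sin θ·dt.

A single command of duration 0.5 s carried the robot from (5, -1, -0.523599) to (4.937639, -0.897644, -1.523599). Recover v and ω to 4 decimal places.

Δθ = -1.523599 − -0.523599 = -1.000000
ω = Δθ/dt = -1.000000/0.5 = -2.0000
R = −Δy/(cos θ' − cos θ) = 0.1250
v = R·ω = 0.1250·-2.0000 = -0.2500

v = -0.2500, ω = -2.0000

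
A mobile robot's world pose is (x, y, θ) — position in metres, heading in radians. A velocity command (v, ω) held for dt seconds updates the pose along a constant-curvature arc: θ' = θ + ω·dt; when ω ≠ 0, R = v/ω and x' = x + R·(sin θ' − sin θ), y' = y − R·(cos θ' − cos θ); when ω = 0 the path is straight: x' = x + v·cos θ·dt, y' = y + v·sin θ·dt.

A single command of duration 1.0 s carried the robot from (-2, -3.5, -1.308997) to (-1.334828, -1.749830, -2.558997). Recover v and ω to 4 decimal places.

v = -2.0000, ω = -1.2500

Δθ = -2.558997 − -1.308997 = -1.250000
ω = Δθ/dt = -1.250000/1.0 = -1.2500
R = −Δy/(cos θ' − cos θ) = 1.6000
v = R·ω = 1.6000·-1.2500 = -2.0000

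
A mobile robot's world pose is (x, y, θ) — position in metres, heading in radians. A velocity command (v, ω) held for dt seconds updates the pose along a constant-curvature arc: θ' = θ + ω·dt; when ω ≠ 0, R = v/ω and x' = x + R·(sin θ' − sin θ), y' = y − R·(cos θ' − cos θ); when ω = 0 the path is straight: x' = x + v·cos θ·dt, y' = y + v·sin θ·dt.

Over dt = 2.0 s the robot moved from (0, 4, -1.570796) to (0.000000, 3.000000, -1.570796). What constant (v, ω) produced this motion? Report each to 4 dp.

Δθ = -1.570796 − -1.570796 = 0.000000
ω = Δθ/dt = 0.000000/2.0 = 0.0000
ω = 0 → v = (Δx·cos θ + Δy·sin θ)/dt = 0.5000

v = 0.5000, ω = 0.0000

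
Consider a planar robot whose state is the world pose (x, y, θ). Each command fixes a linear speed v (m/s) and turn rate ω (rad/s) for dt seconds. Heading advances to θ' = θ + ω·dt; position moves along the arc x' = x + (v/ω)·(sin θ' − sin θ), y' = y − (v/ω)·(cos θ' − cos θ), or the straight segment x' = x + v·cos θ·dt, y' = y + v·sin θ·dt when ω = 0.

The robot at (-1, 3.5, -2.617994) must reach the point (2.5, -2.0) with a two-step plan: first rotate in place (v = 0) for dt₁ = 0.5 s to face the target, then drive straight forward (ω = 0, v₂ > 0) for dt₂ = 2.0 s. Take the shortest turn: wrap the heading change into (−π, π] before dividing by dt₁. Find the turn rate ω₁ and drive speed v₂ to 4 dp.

heading to target = atan2(-2−3.5, 2.5−-1) = -1.0041
Δθ = wrap(-1.0041 − -2.6180) = 1.6139; ω₁ = Δθ/dt₁ = 3.2279
distance = √((2.5−-1)² + (-2−3.5)²) = 6.5192; v₂ = distance/dt₂ = 3.2596

ω₁ = 3.2279, v₂ = 3.2596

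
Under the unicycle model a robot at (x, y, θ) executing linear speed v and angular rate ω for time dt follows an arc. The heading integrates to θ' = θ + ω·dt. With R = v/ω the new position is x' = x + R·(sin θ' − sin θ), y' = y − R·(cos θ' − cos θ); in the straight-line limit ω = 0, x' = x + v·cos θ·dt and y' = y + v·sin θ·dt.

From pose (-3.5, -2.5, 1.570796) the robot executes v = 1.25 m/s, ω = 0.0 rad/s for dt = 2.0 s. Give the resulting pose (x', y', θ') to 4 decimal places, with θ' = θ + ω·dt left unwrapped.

θ' = 1.5708 + 0.0·2.0 = 1.5708
ω = 0 → straight: x' = -3.5 + 1.25·cos(1.5708)·2.0 = -3.5000
y' = -2.5 + 1.25·sin(1.5708)·2.0 = 0.0000

(-3.5000, 0.0000, 1.5708)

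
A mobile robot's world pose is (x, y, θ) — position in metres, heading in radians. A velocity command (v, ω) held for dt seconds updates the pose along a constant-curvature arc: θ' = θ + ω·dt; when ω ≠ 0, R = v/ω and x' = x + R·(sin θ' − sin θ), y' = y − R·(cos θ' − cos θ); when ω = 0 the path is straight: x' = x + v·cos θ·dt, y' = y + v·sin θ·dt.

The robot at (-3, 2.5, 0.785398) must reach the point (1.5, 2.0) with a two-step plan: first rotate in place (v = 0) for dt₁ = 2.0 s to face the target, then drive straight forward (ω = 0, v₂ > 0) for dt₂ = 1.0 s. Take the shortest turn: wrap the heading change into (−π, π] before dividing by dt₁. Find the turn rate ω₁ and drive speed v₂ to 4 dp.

heading to target = atan2(2−2.5, 1.5−-3) = -0.1107
Δθ = wrap(-0.1107 − 0.7854) = -0.8961; ω₁ = Δθ/dt₁ = -0.4480
distance = √((1.5−-3)² + (2−2.5)²) = 4.5277; v₂ = distance/dt₂ = 4.5277

ω₁ = -0.4480, v₂ = 4.5277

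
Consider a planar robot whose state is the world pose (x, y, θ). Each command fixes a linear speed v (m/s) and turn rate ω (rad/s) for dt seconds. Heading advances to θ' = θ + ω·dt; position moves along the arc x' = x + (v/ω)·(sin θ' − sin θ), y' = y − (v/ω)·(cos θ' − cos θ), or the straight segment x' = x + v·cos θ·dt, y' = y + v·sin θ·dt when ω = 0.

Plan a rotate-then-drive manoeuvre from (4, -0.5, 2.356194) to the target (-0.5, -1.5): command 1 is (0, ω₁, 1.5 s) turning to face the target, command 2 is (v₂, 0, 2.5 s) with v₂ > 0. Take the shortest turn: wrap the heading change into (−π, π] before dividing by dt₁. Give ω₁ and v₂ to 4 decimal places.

ω₁ = 0.6694, v₂ = 1.8439

heading to target = atan2(-1.5−-0.5, -0.5−4) = -2.9229
Δθ = wrap(-2.9229 − 2.3562) = 1.0041; ω₁ = Δθ/dt₁ = 0.6694
distance = √((-0.5−4)² + (-1.5−-0.5)²) = 4.6098; v₂ = distance/dt₂ = 1.8439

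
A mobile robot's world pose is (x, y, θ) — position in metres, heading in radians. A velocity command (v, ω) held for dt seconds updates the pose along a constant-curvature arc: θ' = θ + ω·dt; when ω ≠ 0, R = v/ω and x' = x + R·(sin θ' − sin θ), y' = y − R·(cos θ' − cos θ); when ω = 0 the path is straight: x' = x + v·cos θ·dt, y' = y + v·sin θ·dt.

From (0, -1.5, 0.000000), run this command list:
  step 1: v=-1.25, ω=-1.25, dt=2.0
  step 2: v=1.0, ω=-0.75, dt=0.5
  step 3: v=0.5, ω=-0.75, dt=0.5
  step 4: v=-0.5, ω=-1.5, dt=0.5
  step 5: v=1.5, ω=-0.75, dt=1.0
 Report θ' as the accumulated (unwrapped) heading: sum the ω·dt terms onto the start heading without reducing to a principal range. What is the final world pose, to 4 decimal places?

step 1: θ'=-2.5000 (R=1.0000) → pose (-0.5985, 0.3011, -2.5000)
step 2: θ'=-2.8750 (R=-1.3333) → pose (-1.0452, 0.0831, -2.8750)
step 3: θ'=-3.2500 (R=-0.6667) → pose (-1.2929, 0.0635, -3.2500)
step 4: θ'=-4.0000 (R=0.3333) → pose (-1.0767, -0.0500, -4.0000)
step 5: θ'=-4.7500 (R=-2.0000) → pose (-1.5617, 1.3325, -4.7500)

(-1.5617, 1.3325, -4.7500)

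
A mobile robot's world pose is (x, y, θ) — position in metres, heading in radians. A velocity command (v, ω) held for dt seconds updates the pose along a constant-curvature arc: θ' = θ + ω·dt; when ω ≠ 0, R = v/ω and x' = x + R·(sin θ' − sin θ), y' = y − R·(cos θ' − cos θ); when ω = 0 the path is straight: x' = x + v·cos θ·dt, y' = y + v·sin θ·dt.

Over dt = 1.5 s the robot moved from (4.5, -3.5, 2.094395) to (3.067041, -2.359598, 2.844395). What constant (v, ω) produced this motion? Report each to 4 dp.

v = 1.2500, ω = 0.5000

Δθ = 2.844395 − 2.094395 = 0.750000
ω = Δθ/dt = 0.750000/1.5 = 0.5000
R = Δx/(sin θ' − sin θ) = 2.5000
v = R·ω = 2.5000·0.5000 = 1.2500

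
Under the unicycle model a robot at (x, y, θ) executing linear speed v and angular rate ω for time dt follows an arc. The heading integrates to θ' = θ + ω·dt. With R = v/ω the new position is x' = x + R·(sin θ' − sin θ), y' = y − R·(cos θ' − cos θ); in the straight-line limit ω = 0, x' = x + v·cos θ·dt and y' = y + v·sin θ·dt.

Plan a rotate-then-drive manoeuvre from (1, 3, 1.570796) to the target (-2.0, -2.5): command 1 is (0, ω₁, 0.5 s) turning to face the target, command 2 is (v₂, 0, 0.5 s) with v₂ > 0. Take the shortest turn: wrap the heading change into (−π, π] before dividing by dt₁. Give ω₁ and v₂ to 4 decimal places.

ω₁ = 5.2845, v₂ = 12.5300

heading to target = atan2(-2.5−3, -2−1) = -2.0701
Δθ = wrap(-2.0701 − 1.5708) = 2.6422; ω₁ = Δθ/dt₁ = 5.2845
distance = √((-2−1)² + (-2.5−3)²) = 6.2650; v₂ = distance/dt₂ = 12.5300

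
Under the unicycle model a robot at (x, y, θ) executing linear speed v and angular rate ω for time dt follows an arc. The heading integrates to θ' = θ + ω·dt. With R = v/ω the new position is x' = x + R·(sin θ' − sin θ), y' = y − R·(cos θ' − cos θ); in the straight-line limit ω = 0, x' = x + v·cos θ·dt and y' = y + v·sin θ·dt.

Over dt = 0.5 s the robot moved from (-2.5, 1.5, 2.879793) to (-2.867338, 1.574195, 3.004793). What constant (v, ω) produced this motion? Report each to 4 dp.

Δθ = 3.004793 − 2.879793 = 0.125000
ω = Δθ/dt = 0.125000/0.5 = 0.2500
R = Δx/(sin θ' − sin θ) = 3.0000
v = R·ω = 3.0000·0.2500 = 0.7500

v = 0.7500, ω = 0.2500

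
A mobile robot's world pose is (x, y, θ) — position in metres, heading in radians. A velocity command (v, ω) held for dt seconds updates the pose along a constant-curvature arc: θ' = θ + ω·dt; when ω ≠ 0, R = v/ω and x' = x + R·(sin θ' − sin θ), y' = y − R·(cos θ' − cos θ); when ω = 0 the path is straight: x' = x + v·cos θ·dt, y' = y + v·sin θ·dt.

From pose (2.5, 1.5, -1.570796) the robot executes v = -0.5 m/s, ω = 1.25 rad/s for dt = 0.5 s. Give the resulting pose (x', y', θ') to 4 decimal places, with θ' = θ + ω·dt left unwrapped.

(2.4244, 1.7340, -0.9458)

θ' = -1.5708 + 1.25·0.5 = -0.9458
R = v/ω = -0.5/1.25 = -0.4000
x' = 2.5 + -0.4000·(sin -0.9458 − sin -1.5708) = 2.4244
y' = 1.5 − -0.4000·(cos -0.9458 − cos -1.5708) = 1.7340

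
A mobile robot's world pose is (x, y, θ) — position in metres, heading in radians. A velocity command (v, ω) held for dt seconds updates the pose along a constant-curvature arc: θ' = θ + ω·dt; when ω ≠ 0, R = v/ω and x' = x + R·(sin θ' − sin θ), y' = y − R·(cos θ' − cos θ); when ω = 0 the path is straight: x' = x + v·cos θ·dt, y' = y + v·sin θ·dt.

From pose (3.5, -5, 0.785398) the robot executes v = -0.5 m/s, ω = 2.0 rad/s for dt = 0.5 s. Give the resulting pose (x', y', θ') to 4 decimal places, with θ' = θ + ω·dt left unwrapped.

(3.4325, -5.2300, 1.7854)

θ' = 0.7854 + 2.0·0.5 = 1.7854
R = v/ω = -0.5/2.0 = -0.2500
x' = 3.5 + -0.2500·(sin 1.7854 − sin 0.7854) = 3.4325
y' = -5 − -0.2500·(cos 1.7854 − cos 0.7854) = -5.2300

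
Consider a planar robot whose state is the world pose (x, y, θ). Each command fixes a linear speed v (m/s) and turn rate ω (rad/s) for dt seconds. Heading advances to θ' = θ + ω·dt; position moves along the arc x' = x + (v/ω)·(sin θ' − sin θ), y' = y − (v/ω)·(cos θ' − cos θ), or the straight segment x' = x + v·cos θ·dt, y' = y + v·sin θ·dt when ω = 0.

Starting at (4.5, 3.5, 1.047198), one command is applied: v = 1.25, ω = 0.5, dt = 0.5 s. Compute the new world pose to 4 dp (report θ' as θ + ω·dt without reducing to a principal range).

(4.7419, 4.0745, 1.2972)

θ' = 1.0472 + 0.5·0.5 = 1.2972
R = v/ω = 1.25/0.5 = 2.5000
x' = 4.5 + 2.5000·(sin 1.2972 − sin 1.0472) = 4.7419
y' = 3.5 − 2.5000·(cos 1.2972 − cos 1.0472) = 4.0745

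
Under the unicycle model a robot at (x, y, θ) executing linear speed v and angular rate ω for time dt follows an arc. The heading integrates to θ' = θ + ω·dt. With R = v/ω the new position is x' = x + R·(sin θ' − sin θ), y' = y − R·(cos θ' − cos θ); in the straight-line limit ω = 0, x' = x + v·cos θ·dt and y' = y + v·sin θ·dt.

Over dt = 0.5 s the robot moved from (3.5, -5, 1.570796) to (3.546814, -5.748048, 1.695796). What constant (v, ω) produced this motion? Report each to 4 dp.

v = -1.5000, ω = 0.2500

Δθ = 1.695796 − 1.570796 = 0.125000
ω = Δθ/dt = 0.125000/0.5 = 0.2500
R = −Δy/(cos θ' − cos θ) = -6.0000
v = R·ω = -6.0000·0.2500 = -1.5000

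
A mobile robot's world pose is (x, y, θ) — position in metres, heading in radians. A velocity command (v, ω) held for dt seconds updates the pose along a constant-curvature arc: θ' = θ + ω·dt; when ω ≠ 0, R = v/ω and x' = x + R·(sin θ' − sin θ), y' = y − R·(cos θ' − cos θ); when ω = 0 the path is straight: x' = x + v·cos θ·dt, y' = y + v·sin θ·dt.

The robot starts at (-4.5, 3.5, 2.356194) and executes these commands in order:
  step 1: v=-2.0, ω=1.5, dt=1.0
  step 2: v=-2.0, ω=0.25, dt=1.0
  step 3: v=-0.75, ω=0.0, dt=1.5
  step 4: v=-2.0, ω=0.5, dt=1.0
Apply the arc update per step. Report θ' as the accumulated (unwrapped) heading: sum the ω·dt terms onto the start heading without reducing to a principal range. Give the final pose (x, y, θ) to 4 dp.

step 1: θ'=3.8562 (R=-1.3333) → pose (-2.6834, 3.4357, 3.8562)
step 2: θ'=4.1062 (R=-8.0000) → pose (-1.3514, 4.9205, 4.1062)
step 3: θ'=4.1062 (straight) → pose (-0.7104, 5.8451, 4.1062)
step 4: θ'=4.6062 (R=-4.0000) → pose (-0.0202, 7.7001, 4.6062)

(-0.0202, 7.7001, 4.6062)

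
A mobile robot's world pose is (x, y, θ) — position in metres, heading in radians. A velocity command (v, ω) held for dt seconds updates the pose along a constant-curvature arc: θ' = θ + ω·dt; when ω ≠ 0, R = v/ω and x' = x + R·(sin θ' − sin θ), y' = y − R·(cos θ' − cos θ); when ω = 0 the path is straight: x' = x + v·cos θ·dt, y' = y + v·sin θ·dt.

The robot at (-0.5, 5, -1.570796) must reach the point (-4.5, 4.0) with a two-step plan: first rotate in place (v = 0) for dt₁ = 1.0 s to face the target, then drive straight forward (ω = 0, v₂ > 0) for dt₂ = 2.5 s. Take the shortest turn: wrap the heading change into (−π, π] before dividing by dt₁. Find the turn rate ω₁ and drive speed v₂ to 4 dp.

ω₁ = -1.3258, v₂ = 1.6492

heading to target = atan2(4−5, -4.5−-0.5) = -2.8966
Δθ = wrap(-2.8966 − -1.5708) = -1.3258; ω₁ = Δθ/dt₁ = -1.3258
distance = √((-4.5−-0.5)² + (4−5)²) = 4.1231; v₂ = distance/dt₂ = 1.6492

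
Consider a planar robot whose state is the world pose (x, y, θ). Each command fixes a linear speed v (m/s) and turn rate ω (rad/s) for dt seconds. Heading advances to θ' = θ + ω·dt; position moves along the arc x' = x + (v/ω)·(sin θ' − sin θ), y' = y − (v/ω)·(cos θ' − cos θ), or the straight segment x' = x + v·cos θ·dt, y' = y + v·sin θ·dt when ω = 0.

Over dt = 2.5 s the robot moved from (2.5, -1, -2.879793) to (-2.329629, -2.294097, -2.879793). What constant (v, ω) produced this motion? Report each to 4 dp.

Δθ = -2.879793 − -2.879793 = 0.000000
ω = Δθ/dt = 0.000000/2.5 = 0.0000
ω = 0 → v = (Δx·cos θ + Δy·sin θ)/dt = 2.0000

v = 2.0000, ω = 0.0000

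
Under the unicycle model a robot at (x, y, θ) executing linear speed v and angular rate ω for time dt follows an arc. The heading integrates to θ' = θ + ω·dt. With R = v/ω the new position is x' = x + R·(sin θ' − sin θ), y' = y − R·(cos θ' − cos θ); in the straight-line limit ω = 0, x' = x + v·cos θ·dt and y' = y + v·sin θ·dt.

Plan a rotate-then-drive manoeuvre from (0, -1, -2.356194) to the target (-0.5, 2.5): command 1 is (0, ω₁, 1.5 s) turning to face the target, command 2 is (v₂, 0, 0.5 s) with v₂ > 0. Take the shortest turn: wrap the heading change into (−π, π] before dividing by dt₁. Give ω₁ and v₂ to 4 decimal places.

ω₁ = -1.4762, v₂ = 7.0711

heading to target = atan2(2.5−-1, -0.5−0) = 1.7127
Δθ = wrap(1.7127 − -2.3562) = -2.2143; ω₁ = Δθ/dt₁ = -1.4762
distance = √((-0.5−0)² + (2.5−-1)²) = 3.5355; v₂ = distance/dt₂ = 7.0711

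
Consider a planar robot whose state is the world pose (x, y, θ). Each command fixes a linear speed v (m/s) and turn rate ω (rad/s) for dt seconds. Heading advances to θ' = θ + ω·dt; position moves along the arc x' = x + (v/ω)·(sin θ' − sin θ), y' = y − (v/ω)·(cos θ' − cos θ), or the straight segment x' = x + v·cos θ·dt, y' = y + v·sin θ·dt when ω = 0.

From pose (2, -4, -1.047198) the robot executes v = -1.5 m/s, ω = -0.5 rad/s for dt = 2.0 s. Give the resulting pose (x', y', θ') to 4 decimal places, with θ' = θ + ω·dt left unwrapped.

θ' = -1.0472 + -0.5·2.0 = -2.0472
R = v/ω = -1.5/-0.5 = 3.0000
x' = 2 + 3.0000·(sin -2.0472 − sin -1.0472) = 1.9321
y' = -4 − 3.0000·(cos -2.0472 − cos -1.0472) = -1.1242

(1.9321, -1.1242, -2.0472)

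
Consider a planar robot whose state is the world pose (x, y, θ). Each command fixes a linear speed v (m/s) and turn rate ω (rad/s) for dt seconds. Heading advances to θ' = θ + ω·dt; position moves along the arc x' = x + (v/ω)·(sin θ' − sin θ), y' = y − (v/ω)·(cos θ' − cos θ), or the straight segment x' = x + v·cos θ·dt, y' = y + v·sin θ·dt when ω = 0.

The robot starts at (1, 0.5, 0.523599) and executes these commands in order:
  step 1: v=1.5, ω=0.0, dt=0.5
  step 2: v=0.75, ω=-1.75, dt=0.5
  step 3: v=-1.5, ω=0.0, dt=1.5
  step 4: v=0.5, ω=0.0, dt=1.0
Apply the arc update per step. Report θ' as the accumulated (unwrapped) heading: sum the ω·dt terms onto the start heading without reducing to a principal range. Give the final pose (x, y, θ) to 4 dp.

(0.3683, 1.5086, -0.3514)

step 1: θ'=0.5236 (straight) → pose (1.6495, 0.8750, 0.5236)
step 2: θ'=-0.3514 (R=-0.4286) → pose (2.0113, 0.9062, -0.3514)
step 3: θ'=-0.3514 (straight) → pose (-0.1012, 1.6807, -0.3514)
step 4: θ'=-0.3514 (straight) → pose (0.3683, 1.5086, -0.3514)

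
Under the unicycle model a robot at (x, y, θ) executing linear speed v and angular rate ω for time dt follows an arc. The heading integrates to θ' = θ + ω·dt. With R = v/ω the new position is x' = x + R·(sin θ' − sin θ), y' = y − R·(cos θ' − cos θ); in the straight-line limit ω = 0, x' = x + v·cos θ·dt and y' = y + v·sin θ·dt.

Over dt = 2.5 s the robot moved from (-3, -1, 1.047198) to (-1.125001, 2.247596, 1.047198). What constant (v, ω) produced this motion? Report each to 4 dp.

Δθ = 1.047198 − 1.047198 = 0.000000
ω = Δθ/dt = 0.000000/2.5 = 0.0000
ω = 0 → v = (Δx·cos θ + Δy·sin θ)/dt = 1.5000

v = 1.5000, ω = 0.0000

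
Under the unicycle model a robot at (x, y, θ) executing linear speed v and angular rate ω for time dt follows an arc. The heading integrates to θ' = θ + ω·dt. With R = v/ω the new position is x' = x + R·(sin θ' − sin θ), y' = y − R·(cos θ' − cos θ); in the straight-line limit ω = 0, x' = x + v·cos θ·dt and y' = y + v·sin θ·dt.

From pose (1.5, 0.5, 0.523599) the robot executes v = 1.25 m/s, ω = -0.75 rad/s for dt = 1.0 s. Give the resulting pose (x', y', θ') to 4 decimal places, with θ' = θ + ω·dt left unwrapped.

(2.7075, 0.6808, -0.2264)

θ' = 0.5236 + -0.75·1.0 = -0.2264
R = v/ω = 1.25/-0.75 = -1.6667
x' = 1.5 + -1.6667·(sin -0.2264 − sin 0.5236) = 2.7075
y' = 0.5 − -1.6667·(cos -0.2264 − cos 0.5236) = 0.6808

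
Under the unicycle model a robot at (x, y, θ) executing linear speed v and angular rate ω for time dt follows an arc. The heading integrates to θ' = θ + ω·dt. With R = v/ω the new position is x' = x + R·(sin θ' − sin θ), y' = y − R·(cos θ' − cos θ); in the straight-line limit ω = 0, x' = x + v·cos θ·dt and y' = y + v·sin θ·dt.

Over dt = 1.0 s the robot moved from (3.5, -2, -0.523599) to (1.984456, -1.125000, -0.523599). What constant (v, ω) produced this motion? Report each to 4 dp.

v = -1.7500, ω = 0.0000

Δθ = -0.523599 − -0.523599 = 0.000000
ω = Δθ/dt = 0.000000/1.0 = 0.0000
ω = 0 → v = (Δx·cos θ + Δy·sin θ)/dt = -1.7500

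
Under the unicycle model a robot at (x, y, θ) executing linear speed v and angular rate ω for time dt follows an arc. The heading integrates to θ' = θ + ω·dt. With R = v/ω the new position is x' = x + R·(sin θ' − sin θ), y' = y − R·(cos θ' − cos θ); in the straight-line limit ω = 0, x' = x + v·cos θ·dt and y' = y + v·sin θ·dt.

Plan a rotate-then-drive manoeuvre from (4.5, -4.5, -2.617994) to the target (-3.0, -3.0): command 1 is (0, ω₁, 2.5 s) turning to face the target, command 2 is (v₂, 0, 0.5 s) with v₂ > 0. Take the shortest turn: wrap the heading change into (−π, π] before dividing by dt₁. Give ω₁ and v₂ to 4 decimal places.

ω₁ = -0.2884, v₂ = 15.2971

heading to target = atan2(-3−-4.5, -3−4.5) = 2.9442
Δθ = wrap(2.9442 − -2.6180) = -0.7210; ω₁ = Δθ/dt₁ = -0.2884
distance = √((-3−4.5)² + (-3−-4.5)²) = 7.6485; v₂ = distance/dt₂ = 15.2971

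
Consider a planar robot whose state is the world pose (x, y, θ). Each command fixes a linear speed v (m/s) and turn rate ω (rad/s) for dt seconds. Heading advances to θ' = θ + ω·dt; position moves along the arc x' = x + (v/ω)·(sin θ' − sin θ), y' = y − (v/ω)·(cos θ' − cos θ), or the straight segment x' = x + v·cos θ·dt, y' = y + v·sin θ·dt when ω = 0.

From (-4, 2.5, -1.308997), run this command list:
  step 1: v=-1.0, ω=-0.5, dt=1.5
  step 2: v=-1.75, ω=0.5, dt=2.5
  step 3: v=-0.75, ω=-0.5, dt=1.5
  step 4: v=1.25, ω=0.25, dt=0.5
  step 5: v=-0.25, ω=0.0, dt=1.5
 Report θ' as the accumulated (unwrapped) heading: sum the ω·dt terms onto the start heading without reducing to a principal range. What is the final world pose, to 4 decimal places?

step 1: θ'=-2.0590 (R=2.0000) → pose (-3.8345, 3.9557, -2.0590)
step 2: θ'=-0.8090 (R=-3.5000) → pose (-4.3930, 8.0131, -0.8090)
step 3: θ'=-1.5590 (R=1.5000) → pose (-4.8075, 9.0308, -1.5590)
step 4: θ'=-1.4340 (R=5.0000) → pose (-4.7612, 8.4079, -1.4340)
step 5: θ'=-1.4340 (straight) → pose (-4.8123, 8.7794, -1.4340)

(-4.8123, 8.7794, -1.4340)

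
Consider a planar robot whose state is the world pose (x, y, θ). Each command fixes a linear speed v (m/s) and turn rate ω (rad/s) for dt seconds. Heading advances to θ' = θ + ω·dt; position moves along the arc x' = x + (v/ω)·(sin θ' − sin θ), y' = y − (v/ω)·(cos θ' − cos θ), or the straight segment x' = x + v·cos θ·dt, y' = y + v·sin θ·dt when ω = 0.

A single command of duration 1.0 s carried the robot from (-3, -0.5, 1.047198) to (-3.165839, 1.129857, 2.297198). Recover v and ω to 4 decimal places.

v = 1.7500, ω = 1.2500

Δθ = 2.297198 − 1.047198 = 1.250000
ω = Δθ/dt = 1.250000/1.0 = 1.2500
R = −Δy/(cos θ' − cos θ) = 1.4000
v = R·ω = 1.4000·1.2500 = 1.7500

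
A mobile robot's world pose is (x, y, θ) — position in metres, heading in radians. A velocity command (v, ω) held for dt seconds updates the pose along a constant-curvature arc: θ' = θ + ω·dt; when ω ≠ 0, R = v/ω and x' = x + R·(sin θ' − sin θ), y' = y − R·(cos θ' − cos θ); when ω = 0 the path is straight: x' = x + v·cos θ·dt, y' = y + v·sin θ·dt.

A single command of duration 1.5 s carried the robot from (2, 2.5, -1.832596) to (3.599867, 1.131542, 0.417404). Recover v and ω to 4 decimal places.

Δθ = 0.417404 − -1.832596 = 2.250000
ω = Δθ/dt = 2.250000/1.5 = 1.5000
R = Δx/(sin θ' − sin θ) = 1.1667
v = R·ω = 1.1667·1.5000 = 1.7500

v = 1.7500, ω = 1.5000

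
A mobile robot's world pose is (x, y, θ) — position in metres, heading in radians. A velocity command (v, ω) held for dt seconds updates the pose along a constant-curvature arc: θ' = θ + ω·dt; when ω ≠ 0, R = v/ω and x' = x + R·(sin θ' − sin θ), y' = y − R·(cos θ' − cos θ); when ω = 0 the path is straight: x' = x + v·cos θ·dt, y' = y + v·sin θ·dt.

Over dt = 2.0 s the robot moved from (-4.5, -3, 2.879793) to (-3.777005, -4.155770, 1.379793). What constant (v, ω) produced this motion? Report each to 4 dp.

Δθ = 1.379793 − 2.879793 = -1.500000
ω = Δθ/dt = -1.500000/2.0 = -0.7500
R = −Δy/(cos θ' − cos θ) = 1.0000
v = R·ω = 1.0000·-0.7500 = -0.7500

v = -0.7500, ω = -0.7500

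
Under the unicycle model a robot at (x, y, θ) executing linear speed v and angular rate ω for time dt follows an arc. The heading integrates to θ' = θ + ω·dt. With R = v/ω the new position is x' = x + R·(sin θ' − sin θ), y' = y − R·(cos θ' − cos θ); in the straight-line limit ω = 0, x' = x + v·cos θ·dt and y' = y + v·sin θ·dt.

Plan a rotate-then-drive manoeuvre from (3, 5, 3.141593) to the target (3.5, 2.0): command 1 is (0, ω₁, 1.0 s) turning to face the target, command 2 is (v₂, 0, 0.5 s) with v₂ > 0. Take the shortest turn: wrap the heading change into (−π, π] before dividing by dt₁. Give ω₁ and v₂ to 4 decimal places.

heading to target = atan2(2−5, 3.5−3) = -1.4056
Δθ = wrap(-1.4056 − 3.1416) = 1.7359; ω₁ = Δθ/dt₁ = 1.7359
distance = √((3.5−3)² + (2−5)²) = 3.0414; v₂ = distance/dt₂ = 6.0828

ω₁ = 1.7359, v₂ = 6.0828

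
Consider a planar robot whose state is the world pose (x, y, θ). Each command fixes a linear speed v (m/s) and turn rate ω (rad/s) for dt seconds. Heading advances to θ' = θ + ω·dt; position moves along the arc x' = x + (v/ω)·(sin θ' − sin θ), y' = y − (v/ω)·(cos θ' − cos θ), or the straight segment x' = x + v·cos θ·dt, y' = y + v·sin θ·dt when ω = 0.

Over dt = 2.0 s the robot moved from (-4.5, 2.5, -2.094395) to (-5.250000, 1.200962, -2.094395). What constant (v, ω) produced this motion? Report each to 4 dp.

Δθ = -2.094395 − -2.094395 = 0.000000
ω = Δθ/dt = 0.000000/2.0 = 0.0000
ω = 0 → v = (Δx·cos θ + Δy·sin θ)/dt = 0.7500

v = 0.7500, ω = 0.0000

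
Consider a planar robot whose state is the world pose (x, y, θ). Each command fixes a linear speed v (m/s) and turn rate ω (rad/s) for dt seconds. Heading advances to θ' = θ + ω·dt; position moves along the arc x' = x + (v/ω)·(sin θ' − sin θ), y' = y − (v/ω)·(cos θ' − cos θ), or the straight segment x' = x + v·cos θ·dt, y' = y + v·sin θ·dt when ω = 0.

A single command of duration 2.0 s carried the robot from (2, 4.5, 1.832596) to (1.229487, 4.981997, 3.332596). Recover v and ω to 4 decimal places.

Δθ = 3.332596 − 1.832596 = 1.500000
ω = Δθ/dt = 1.500000/2.0 = 0.7500
R = Δx/(sin θ' − sin θ) = 0.6667
v = R·ω = 0.6667·0.7500 = 0.5000

v = 0.5000, ω = 0.7500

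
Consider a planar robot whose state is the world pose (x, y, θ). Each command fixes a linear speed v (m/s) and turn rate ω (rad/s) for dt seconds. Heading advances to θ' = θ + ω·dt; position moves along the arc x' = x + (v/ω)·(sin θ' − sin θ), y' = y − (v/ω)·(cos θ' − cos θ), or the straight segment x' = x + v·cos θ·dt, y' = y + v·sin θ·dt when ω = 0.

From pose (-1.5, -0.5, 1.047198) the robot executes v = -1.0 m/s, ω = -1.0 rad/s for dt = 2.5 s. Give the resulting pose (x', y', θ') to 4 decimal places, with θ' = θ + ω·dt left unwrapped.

(-3.3591, -0.1177, -1.4528)

θ' = 1.0472 + -1.0·2.5 = -1.4528
R = v/ω = -1.0/-1.0 = 1.0000
x' = -1.5 + 1.0000·(sin -1.4528 − sin 1.0472) = -3.3591
y' = -0.5 − 1.0000·(cos -1.4528 − cos 1.0472) = -0.1177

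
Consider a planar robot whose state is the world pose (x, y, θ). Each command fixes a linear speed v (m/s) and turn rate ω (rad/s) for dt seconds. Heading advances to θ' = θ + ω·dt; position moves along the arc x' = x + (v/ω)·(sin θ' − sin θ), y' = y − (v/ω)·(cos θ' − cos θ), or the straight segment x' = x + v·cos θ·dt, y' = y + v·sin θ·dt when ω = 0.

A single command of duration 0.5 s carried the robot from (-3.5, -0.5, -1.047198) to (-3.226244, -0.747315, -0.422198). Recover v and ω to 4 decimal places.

v = 0.7500, ω = 1.2500

Δθ = -0.422198 − -1.047198 = 0.625000
ω = Δθ/dt = 0.625000/0.5 = 1.2500
R = Δx/(sin θ' − sin θ) = 0.6000
v = R·ω = 0.6000·1.2500 = 0.7500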